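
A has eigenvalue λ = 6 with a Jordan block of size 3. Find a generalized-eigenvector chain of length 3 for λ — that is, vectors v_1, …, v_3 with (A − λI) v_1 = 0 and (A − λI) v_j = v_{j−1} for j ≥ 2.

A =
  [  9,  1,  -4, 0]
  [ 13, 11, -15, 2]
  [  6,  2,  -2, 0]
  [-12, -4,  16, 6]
A Jordan chain for λ = 6 of length 3:
v_1 = (-2, -10, -4, 8)ᵀ
v_2 = (3, 13, 6, -12)ᵀ
v_3 = (1, 0, 0, 0)ᵀ

Let N = A − (6)·I. We want v_3 with N^3 v_3 = 0 but N^2 v_3 ≠ 0; then v_{j-1} := N · v_j for j = 3, …, 2.

Pick v_3 = (1, 0, 0, 0)ᵀ.
Then v_2 = N · v_3 = (3, 13, 6, -12)ᵀ.
Then v_1 = N · v_2 = (-2, -10, -4, 8)ᵀ.

Sanity check: (A − (6)·I) v_1 = (0, 0, 0, 0)ᵀ = 0. ✓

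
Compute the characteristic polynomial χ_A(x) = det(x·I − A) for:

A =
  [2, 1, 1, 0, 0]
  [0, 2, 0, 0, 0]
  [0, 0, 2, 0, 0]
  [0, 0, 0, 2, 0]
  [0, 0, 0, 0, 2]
x^5 - 10*x^4 + 40*x^3 - 80*x^2 + 80*x - 32

Expanding det(x·I − A) (e.g. by cofactor expansion or by noting that A is similar to its Jordan form J, which has the same characteristic polynomial as A) gives
  χ_A(x) = x^5 - 10*x^4 + 40*x^3 - 80*x^2 + 80*x - 32
which factors as (x - 2)^5. The eigenvalues (with algebraic multiplicities) are λ = 2 with multiplicity 5.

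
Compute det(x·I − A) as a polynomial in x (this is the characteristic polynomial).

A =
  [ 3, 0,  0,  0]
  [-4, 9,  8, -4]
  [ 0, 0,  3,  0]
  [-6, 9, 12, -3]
x^4 - 12*x^3 + 54*x^2 - 108*x + 81

Expanding det(x·I − A) (e.g. by cofactor expansion or by noting that A is similar to its Jordan form J, which has the same characteristic polynomial as A) gives
  χ_A(x) = x^4 - 12*x^3 + 54*x^2 - 108*x + 81
which factors as (x - 3)^4. The eigenvalues (with algebraic multiplicities) are λ = 3 with multiplicity 4.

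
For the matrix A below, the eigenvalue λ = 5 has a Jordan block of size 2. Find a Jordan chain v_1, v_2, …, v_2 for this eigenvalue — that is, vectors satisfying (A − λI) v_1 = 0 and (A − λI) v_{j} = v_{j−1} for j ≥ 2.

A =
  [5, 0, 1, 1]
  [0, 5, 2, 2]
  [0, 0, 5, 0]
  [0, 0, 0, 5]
A Jordan chain for λ = 5 of length 2:
v_1 = (1, 2, 0, 0)ᵀ
v_2 = (0, 0, 1, 0)ᵀ

Let N = A − (5)·I. We want v_2 with N^2 v_2 = 0 but N^1 v_2 ≠ 0; then v_{j-1} := N · v_j for j = 2, …, 2.

Pick v_2 = (0, 0, 1, 0)ᵀ.
Then v_1 = N · v_2 = (1, 2, 0, 0)ᵀ.

Sanity check: (A − (5)·I) v_1 = (0, 0, 0, 0)ᵀ = 0. ✓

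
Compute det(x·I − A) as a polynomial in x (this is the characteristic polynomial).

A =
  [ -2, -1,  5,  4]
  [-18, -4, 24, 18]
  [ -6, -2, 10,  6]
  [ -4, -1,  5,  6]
x^4 - 10*x^3 + 36*x^2 - 56*x + 32

Expanding det(x·I − A) (e.g. by cofactor expansion or by noting that A is similar to its Jordan form J, which has the same characteristic polynomial as A) gives
  χ_A(x) = x^4 - 10*x^3 + 36*x^2 - 56*x + 32
which factors as (x - 4)*(x - 2)^3. The eigenvalues (with algebraic multiplicities) are λ = 2 with multiplicity 3, λ = 4 with multiplicity 1.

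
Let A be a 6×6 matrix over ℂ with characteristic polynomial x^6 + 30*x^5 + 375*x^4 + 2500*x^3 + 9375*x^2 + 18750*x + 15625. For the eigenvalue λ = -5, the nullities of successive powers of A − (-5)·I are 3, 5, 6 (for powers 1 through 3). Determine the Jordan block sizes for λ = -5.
Block sizes for λ = -5: [3, 2, 1]

From the dimensions of kernels of powers, the number of Jordan blocks of size at least j is d_j − d_{j−1} where d_j = dim ker(N^j) (with d_0 = 0). Computing the differences gives [3, 2, 1].
The number of blocks of size exactly k is (#blocks of size ≥ k) − (#blocks of size ≥ k + 1), so the partition is: 1 block(s) of size 1, 1 block(s) of size 2, 1 block(s) of size 3.
In nonincreasing order the block sizes are [3, 2, 1].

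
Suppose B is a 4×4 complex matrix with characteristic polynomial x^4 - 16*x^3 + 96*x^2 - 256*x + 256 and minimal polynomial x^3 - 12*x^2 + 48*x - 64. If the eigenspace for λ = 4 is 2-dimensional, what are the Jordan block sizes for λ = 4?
Block sizes for λ = 4: [3, 1]

Step 1 — from the characteristic polynomial, algebraic multiplicity of λ = 4 is 4. From dim ker(B − (4)·I) = 2, there are exactly 2 Jordan blocks for λ = 4.
Step 2 — from the minimal polynomial, the factor (x − 4)^3 tells us the largest block for λ = 4 has size 3.
Step 3 — with total size 4, 2 blocks, and largest block 3, the block sizes (in nonincreasing order) are [3, 1].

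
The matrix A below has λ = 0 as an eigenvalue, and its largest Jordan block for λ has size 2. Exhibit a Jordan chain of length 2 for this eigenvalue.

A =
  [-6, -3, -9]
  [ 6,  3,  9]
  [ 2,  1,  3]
A Jordan chain for λ = 0 of length 2:
v_1 = (-6, 6, 2)ᵀ
v_2 = (1, 0, 0)ᵀ

Let N = A − (0)·I. We want v_2 with N^2 v_2 = 0 but N^1 v_2 ≠ 0; then v_{j-1} := N · v_j for j = 2, …, 2.

Pick v_2 = (1, 0, 0)ᵀ.
Then v_1 = N · v_2 = (-6, 6, 2)ᵀ.

Sanity check: (A − (0)·I) v_1 = (0, 0, 0)ᵀ = 0. ✓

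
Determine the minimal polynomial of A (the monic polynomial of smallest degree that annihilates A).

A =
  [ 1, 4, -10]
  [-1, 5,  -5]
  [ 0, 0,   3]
x^2 - 6*x + 9

The characteristic polynomial is χ_A(x) = (x - 3)^3, so the eigenvalues are known. The minimal polynomial is
  m_A(x) = Π_λ (x − λ)^{k_λ}
where k_λ is the size of the *largest* Jordan block for λ (equivalently, the smallest k with (A − λI)^k v = 0 for every generalised eigenvector v of λ).

  λ = 3: largest Jordan block has size 2, contributing (x − 3)^2

So m_A(x) = (x - 3)^2 = x^2 - 6*x + 9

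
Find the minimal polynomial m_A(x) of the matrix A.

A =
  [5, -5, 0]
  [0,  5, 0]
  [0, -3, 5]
x^2 - 10*x + 25

The characteristic polynomial is χ_A(x) = (x - 5)^3, so the eigenvalues are known. The minimal polynomial is
  m_A(x) = Π_λ (x − λ)^{k_λ}
where k_λ is the size of the *largest* Jordan block for λ (equivalently, the smallest k with (A − λI)^k v = 0 for every generalised eigenvector v of λ).

  λ = 5: largest Jordan block has size 2, contributing (x − 5)^2

So m_A(x) = (x - 5)^2 = x^2 - 10*x + 25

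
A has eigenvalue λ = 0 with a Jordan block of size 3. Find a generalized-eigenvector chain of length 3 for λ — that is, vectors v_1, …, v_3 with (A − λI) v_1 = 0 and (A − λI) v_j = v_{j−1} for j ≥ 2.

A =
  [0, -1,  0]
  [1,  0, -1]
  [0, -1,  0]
A Jordan chain for λ = 0 of length 3:
v_1 = (-1, 0, -1)ᵀ
v_2 = (0, 1, 0)ᵀ
v_3 = (1, 0, 0)ᵀ

Let N = A − (0)·I. We want v_3 with N^3 v_3 = 0 but N^2 v_3 ≠ 0; then v_{j-1} := N · v_j for j = 3, …, 2.

Pick v_3 = (1, 0, 0)ᵀ.
Then v_2 = N · v_3 = (0, 1, 0)ᵀ.
Then v_1 = N · v_2 = (-1, 0, -1)ᵀ.

Sanity check: (A − (0)·I) v_1 = (0, 0, 0)ᵀ = 0. ✓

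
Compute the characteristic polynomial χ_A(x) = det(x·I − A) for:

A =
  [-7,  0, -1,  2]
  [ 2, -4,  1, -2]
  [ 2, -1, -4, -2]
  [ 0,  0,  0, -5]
x^4 + 20*x^3 + 150*x^2 + 500*x + 625

Expanding det(x·I − A) (e.g. by cofactor expansion or by noting that A is similar to its Jordan form J, which has the same characteristic polynomial as A) gives
  χ_A(x) = x^4 + 20*x^3 + 150*x^2 + 500*x + 625
which factors as (x + 5)^4. The eigenvalues (with algebraic multiplicities) are λ = -5 with multiplicity 4.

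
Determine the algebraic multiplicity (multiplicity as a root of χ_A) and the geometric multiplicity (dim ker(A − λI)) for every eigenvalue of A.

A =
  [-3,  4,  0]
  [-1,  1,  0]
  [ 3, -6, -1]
λ = -1: alg = 3, geom = 2

Step 1 — factor the characteristic polynomial to read off the algebraic multiplicities:
  χ_A(x) = (x + 1)^3

Step 2 — compute geometric multiplicities via the rank-nullity identity g(λ) = n − rank(A − λI):
  rank(A − (-1)·I) = 1, so dim ker(A − (-1)·I) = n − 1 = 2

Summary:
  λ = -1: algebraic multiplicity = 3, geometric multiplicity = 2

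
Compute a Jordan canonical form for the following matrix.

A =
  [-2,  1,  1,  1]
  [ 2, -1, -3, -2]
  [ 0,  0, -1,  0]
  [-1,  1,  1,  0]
J_3(-1) ⊕ J_1(-1)

The characteristic polynomial is
  det(x·I − A) = x^4 + 4*x^3 + 6*x^2 + 4*x + 1 = (x + 1)^4

Eigenvalues and multiplicities (the geometric multiplicity of λ is n − rank(A − λI), which equals the number of Jordan blocks for λ):
  λ = -1: algebraic multiplicity = 4, geometric multiplicity = 2

Determining the block sizes for each eigenvalue:
  λ = -1: with am = 4 and gm = 2, the partition is not yet determined (e.g. several partitions of 4 into 2 parts exist). Let N = A − (-1)·I. Computing rank(N^1) = 2, rank(N^2) = 1, rank(N^3) = 0; the number of blocks of size ≥ j is rank(N^{j−1}) − rank(N^j), giving [2, 1, 1]. So we have 1 block(s) of size 3, 1 block(s) of size 1 → block sizes [3, 1]

Assembling the blocks gives a Jordan form
J =
  [-1,  1,  0,  0]
  [ 0, -1,  1,  0]
  [ 0,  0, -1,  0]
  [ 0,  0,  0, -1]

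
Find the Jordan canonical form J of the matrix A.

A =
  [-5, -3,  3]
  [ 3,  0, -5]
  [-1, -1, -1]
J_3(-2)

The characteristic polynomial is
  det(x·I − A) = x^3 + 6*x^2 + 12*x + 8 = (x + 2)^3

Eigenvalues and multiplicities (the geometric multiplicity of λ is n − rank(A − λI), which equals the number of Jordan blocks for λ):
  λ = -2: algebraic multiplicity = 3, geometric multiplicity = 1

Determining the block sizes for each eigenvalue:
  λ = -2: one block (gm = 1), so the single block has size am = 3 → block sizes [3]

Assembling the blocks gives a Jordan form
J =
  [-2,  1,  0]
  [ 0, -2,  1]
  [ 0,  0, -2]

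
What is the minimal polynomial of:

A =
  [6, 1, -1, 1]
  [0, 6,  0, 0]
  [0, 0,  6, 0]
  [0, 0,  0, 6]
x^2 - 12*x + 36

The characteristic polynomial is χ_A(x) = (x - 6)^4, so the eigenvalues are known. The minimal polynomial is
  m_A(x) = Π_λ (x − λ)^{k_λ}
where k_λ is the size of the *largest* Jordan block for λ (equivalently, the smallest k with (A − λI)^k v = 0 for every generalised eigenvector v of λ).

  λ = 6: largest Jordan block has size 2, contributing (x − 6)^2

So m_A(x) = (x - 6)^2 = x^2 - 12*x + 36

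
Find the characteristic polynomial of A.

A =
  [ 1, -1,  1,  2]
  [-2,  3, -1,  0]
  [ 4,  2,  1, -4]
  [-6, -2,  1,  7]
x^4 - 12*x^3 + 54*x^2 - 108*x + 81

Expanding det(x·I − A) (e.g. by cofactor expansion or by noting that A is similar to its Jordan form J, which has the same characteristic polynomial as A) gives
  χ_A(x) = x^4 - 12*x^3 + 54*x^2 - 108*x + 81
which factors as (x - 3)^4. The eigenvalues (with algebraic multiplicities) are λ = 3 with multiplicity 4.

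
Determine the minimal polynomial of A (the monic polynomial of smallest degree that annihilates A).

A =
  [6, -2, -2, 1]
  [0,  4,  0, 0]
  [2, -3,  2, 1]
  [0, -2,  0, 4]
x^2 - 8*x + 16

The characteristic polynomial is χ_A(x) = (x - 4)^4, so the eigenvalues are known. The minimal polynomial is
  m_A(x) = Π_λ (x − λ)^{k_λ}
where k_λ is the size of the *largest* Jordan block for λ (equivalently, the smallest k with (A − λI)^k v = 0 for every generalised eigenvector v of λ).

  λ = 4: largest Jordan block has size 2, contributing (x − 4)^2

So m_A(x) = (x - 4)^2 = x^2 - 8*x + 16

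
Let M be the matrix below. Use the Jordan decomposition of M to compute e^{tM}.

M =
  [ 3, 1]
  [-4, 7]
e^{tM} =
  [-2*t*exp(5*t) + exp(5*t), t*exp(5*t)]
  [-4*t*exp(5*t), 2*t*exp(5*t) + exp(5*t)]

Strategy: write M = P · J · P⁻¹ where J is a Jordan canonical form, so e^{tM} = P · e^{tJ} · P⁻¹, and e^{tJ} can be computed block-by-block.

M has Jordan form
J =
  [5, 1]
  [0, 5]
(up to reordering of blocks).

Per-block formulas:
  For a 2×2 Jordan block J_2(5): exp(t · J_2(5)) = e^(5t)·(I + t·N), where N is the 2×2 nilpotent shift.

After assembling e^{tJ} and conjugating by P, we get:

e^{tM} =
  [-2*t*exp(5*t) + exp(5*t), t*exp(5*t)]
  [-4*t*exp(5*t), 2*t*exp(5*t) + exp(5*t)]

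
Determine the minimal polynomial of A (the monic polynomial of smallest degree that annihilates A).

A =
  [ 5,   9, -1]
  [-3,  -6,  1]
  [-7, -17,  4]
x^3 - 3*x^2 + 3*x - 1

The characteristic polynomial is χ_A(x) = (x - 1)^3, so the eigenvalues are known. The minimal polynomial is
  m_A(x) = Π_λ (x − λ)^{k_λ}
where k_λ is the size of the *largest* Jordan block for λ (equivalently, the smallest k with (A − λI)^k v = 0 for every generalised eigenvector v of λ).

  λ = 1: largest Jordan block has size 3, contributing (x − 1)^3

So m_A(x) = (x - 1)^3 = x^3 - 3*x^2 + 3*x - 1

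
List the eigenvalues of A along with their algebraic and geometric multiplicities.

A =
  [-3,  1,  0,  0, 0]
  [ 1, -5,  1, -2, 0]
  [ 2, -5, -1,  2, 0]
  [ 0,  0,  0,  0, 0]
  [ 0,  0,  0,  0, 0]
λ = -3: alg = 3, geom = 1; λ = 0: alg = 2, geom = 2

Step 1 — factor the characteristic polynomial to read off the algebraic multiplicities:
  χ_A(x) = x^2*(x + 3)^3

Step 2 — compute geometric multiplicities via the rank-nullity identity g(λ) = n − rank(A − λI):
  rank(A − (-3)·I) = 4, so dim ker(A − (-3)·I) = n − 4 = 1
  rank(A − (0)·I) = 3, so dim ker(A − (0)·I) = n − 3 = 2

Summary:
  λ = -3: algebraic multiplicity = 3, geometric multiplicity = 1
  λ = 0: algebraic multiplicity = 2, geometric multiplicity = 2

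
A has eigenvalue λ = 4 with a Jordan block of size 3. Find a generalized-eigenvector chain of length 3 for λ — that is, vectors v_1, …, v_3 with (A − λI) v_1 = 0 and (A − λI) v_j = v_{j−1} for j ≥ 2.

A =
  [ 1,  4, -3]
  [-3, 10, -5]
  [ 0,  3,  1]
A Jordan chain for λ = 4 of length 3:
v_1 = (-3, -9, -9)ᵀ
v_2 = (-3, -3, 0)ᵀ
v_3 = (1, 0, 0)ᵀ

Let N = A − (4)·I. We want v_3 with N^3 v_3 = 0 but N^2 v_3 ≠ 0; then v_{j-1} := N · v_j for j = 3, …, 2.

Pick v_3 = (1, 0, 0)ᵀ.
Then v_2 = N · v_3 = (-3, -3, 0)ᵀ.
Then v_1 = N · v_2 = (-3, -9, -9)ᵀ.

Sanity check: (A − (4)·I) v_1 = (0, 0, 0)ᵀ = 0. ✓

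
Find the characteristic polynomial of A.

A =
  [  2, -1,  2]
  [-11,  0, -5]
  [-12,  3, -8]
x^3 + 6*x^2 + 12*x + 8

Expanding det(x·I − A) (e.g. by cofactor expansion or by noting that A is similar to its Jordan form J, which has the same characteristic polynomial as A) gives
  χ_A(x) = x^3 + 6*x^2 + 12*x + 8
which factors as (x + 2)^3. The eigenvalues (with algebraic multiplicities) are λ = -2 with multiplicity 3.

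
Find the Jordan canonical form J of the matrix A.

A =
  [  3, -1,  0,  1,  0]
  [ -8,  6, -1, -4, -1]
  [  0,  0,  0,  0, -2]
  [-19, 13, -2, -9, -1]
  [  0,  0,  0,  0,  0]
J_3(0) ⊕ J_2(0)

The characteristic polynomial is
  det(x·I − A) = x^5

Eigenvalues and multiplicities (the geometric multiplicity of λ is n − rank(A − λI), which equals the number of Jordan blocks for λ):
  λ = 0: algebraic multiplicity = 5, geometric multiplicity = 2

Determining the block sizes for each eigenvalue:
  λ = 0: with am = 5 and gm = 2, the partition is not yet determined (e.g. several partitions of 5 into 2 parts exist). Let N = A − (0)·I. Computing rank(N^1) = 3, rank(N^2) = 1, rank(N^3) = 0; the number of blocks of size ≥ j is rank(N^{j−1}) − rank(N^j), giving [2, 2, 1]. So we have 1 block(s) of size 3, 1 block(s) of size 2 → block sizes [3, 2]

Assembling the blocks gives a Jordan form
J =
  [0, 1, 0, 0, 0]
  [0, 0, 1, 0, 0]
  [0, 0, 0, 0, 0]
  [0, 0, 0, 0, 1]
  [0, 0, 0, 0, 0]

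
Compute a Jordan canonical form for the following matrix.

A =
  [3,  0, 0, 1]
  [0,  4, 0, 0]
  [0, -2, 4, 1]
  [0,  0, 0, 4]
J_1(3) ⊕ J_2(4) ⊕ J_1(4)

The characteristic polynomial is
  det(x·I − A) = x^4 - 15*x^3 + 84*x^2 - 208*x + 192 = (x - 4)^3*(x - 3)

Eigenvalues and multiplicities (the geometric multiplicity of λ is n − rank(A − λI), which equals the number of Jordan blocks for λ):
  λ = 3: algebraic multiplicity = 1, geometric multiplicity = 1
  λ = 4: algebraic multiplicity = 3, geometric multiplicity = 2

Determining the block sizes for each eigenvalue:
  λ = 3: one block (gm = 1), so the single block has size am = 1 → block sizes [1]
  λ = 4: 2 blocks summing to 3 forces exactly one block of size 2 and the rest size 1 → block sizes [2, 1]

Assembling the blocks gives a Jordan form
J =
  [3, 0, 0, 0]
  [0, 4, 1, 0]
  [0, 0, 4, 0]
  [0, 0, 0, 4]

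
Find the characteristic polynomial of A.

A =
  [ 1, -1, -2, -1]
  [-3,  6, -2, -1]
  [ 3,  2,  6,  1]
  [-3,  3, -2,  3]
x^4 - 16*x^3 + 96*x^2 - 256*x + 256

Expanding det(x·I − A) (e.g. by cofactor expansion or by noting that A is similar to its Jordan form J, which has the same characteristic polynomial as A) gives
  χ_A(x) = x^4 - 16*x^3 + 96*x^2 - 256*x + 256
which factors as (x - 4)^4. The eigenvalues (with algebraic multiplicities) are λ = 4 with multiplicity 4.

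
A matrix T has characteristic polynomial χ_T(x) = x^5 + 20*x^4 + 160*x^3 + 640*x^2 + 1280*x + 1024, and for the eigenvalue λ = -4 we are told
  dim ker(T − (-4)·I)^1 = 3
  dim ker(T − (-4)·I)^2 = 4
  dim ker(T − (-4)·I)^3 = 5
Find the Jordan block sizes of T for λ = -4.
Block sizes for λ = -4: [3, 1, 1]

From the dimensions of kernels of powers, the number of Jordan blocks of size at least j is d_j − d_{j−1} where d_j = dim ker(N^j) (with d_0 = 0). Computing the differences gives [3, 1, 1].
The number of blocks of size exactly k is (#blocks of size ≥ k) − (#blocks of size ≥ k + 1), so the partition is: 2 block(s) of size 1, 1 block(s) of size 3.
In nonincreasing order the block sizes are [3, 1, 1].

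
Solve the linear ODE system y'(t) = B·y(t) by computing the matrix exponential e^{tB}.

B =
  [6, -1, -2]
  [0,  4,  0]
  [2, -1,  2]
e^{tB} =
  [2*t*exp(4*t) + exp(4*t), -t*exp(4*t), -2*t*exp(4*t)]
  [0, exp(4*t), 0]
  [2*t*exp(4*t), -t*exp(4*t), -2*t*exp(4*t) + exp(4*t)]

Strategy: write B = P · J · P⁻¹ where J is a Jordan canonical form, so e^{tB} = P · e^{tJ} · P⁻¹, and e^{tJ} can be computed block-by-block.

B has Jordan form
J =
  [4, 1, 0]
  [0, 4, 0]
  [0, 0, 4]
(up to reordering of blocks).

Per-block formulas:
  For a 2×2 Jordan block J_2(4): exp(t · J_2(4)) = e^(4t)·(I + t·N), where N is the 2×2 nilpotent shift.
  For a 1×1 block at λ = 4: exp(t · [4]) = [e^(4t)].

After assembling e^{tJ} and conjugating by P, we get:

e^{tB} =
  [2*t*exp(4*t) + exp(4*t), -t*exp(4*t), -2*t*exp(4*t)]
  [0, exp(4*t), 0]
  [2*t*exp(4*t), -t*exp(4*t), -2*t*exp(4*t) + exp(4*t)]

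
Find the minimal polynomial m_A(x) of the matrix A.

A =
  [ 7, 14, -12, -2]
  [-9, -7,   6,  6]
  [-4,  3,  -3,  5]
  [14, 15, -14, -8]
x^4 + 11*x^3 + 43*x^2 + 69*x + 36

The characteristic polynomial is χ_A(x) = (x + 1)*(x + 3)^2*(x + 4), so the eigenvalues are known. The minimal polynomial is
  m_A(x) = Π_λ (x − λ)^{k_λ}
where k_λ is the size of the *largest* Jordan block for λ (equivalently, the smallest k with (A − λI)^k v = 0 for every generalised eigenvector v of λ).

  λ = -4: largest Jordan block has size 1, contributing (x + 4)
  λ = -3: largest Jordan block has size 2, contributing (x + 3)^2
  λ = -1: largest Jordan block has size 1, contributing (x + 1)

So m_A(x) = (x + 1)*(x + 3)^2*(x + 4) = x^4 + 11*x^3 + 43*x^2 + 69*x + 36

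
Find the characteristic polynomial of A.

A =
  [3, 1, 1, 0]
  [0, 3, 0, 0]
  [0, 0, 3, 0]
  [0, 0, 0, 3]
x^4 - 12*x^3 + 54*x^2 - 108*x + 81

Expanding det(x·I − A) (e.g. by cofactor expansion or by noting that A is similar to its Jordan form J, which has the same characteristic polynomial as A) gives
  χ_A(x) = x^4 - 12*x^3 + 54*x^2 - 108*x + 81
which factors as (x - 3)^4. The eigenvalues (with algebraic multiplicities) are λ = 3 with multiplicity 4.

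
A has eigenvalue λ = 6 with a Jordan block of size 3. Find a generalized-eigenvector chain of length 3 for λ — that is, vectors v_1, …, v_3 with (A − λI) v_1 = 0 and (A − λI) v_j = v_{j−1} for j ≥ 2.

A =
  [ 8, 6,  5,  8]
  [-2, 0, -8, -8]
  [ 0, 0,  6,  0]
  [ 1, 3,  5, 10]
A Jordan chain for λ = 6 of length 3:
v_1 = (2, -2, 0, 1)ᵀ
v_2 = (5, -8, 0, 5)ᵀ
v_3 = (0, 0, 1, 0)ᵀ

Let N = A − (6)·I. We want v_3 with N^3 v_3 = 0 but N^2 v_3 ≠ 0; then v_{j-1} := N · v_j for j = 3, …, 2.

Pick v_3 = (0, 0, 1, 0)ᵀ.
Then v_2 = N · v_3 = (5, -8, 0, 5)ᵀ.
Then v_1 = N · v_2 = (2, -2, 0, 1)ᵀ.

Sanity check: (A − (6)·I) v_1 = (0, 0, 0, 0)ᵀ = 0. ✓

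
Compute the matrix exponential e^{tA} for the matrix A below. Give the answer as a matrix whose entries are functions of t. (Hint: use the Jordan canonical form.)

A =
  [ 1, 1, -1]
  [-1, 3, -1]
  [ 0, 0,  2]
e^{tA} =
  [-t*exp(2*t) + exp(2*t), t*exp(2*t), -t*exp(2*t)]
  [-t*exp(2*t), t*exp(2*t) + exp(2*t), -t*exp(2*t)]
  [0, 0, exp(2*t)]

Strategy: write A = P · J · P⁻¹ where J is a Jordan canonical form, so e^{tA} = P · e^{tJ} · P⁻¹, and e^{tJ} can be computed block-by-block.

A has Jordan form
J =
  [2, 1, 0]
  [0, 2, 0]
  [0, 0, 2]
(up to reordering of blocks).

Per-block formulas:
  For a 2×2 Jordan block J_2(2): exp(t · J_2(2)) = e^(2t)·(I + t·N), where N is the 2×2 nilpotent shift.
  For a 1×1 block at λ = 2: exp(t · [2]) = [e^(2t)].

After assembling e^{tJ} and conjugating by P, we get:

e^{tA} =
  [-t*exp(2*t) + exp(2*t), t*exp(2*t), -t*exp(2*t)]
  [-t*exp(2*t), t*exp(2*t) + exp(2*t), -t*exp(2*t)]
  [0, 0, exp(2*t)]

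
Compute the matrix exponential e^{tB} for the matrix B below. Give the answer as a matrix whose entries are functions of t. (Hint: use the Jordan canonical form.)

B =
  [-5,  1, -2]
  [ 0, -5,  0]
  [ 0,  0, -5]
e^{tB} =
  [exp(-5*t), t*exp(-5*t), -2*t*exp(-5*t)]
  [0, exp(-5*t), 0]
  [0, 0, exp(-5*t)]

Strategy: write B = P · J · P⁻¹ where J is a Jordan canonical form, so e^{tB} = P · e^{tJ} · P⁻¹, and e^{tJ} can be computed block-by-block.

B has Jordan form
J =
  [-5,  1,  0]
  [ 0, -5,  0]
  [ 0,  0, -5]
(up to reordering of blocks).

Per-block formulas:
  For a 2×2 Jordan block J_2(-5): exp(t · J_2(-5)) = e^(-5t)·(I + t·N), where N is the 2×2 nilpotent shift.
  For a 1×1 block at λ = -5: exp(t · [-5]) = [e^(-5t)].

After assembling e^{tJ} and conjugating by P, we get:

e^{tB} =
  [exp(-5*t), t*exp(-5*t), -2*t*exp(-5*t)]
  [0, exp(-5*t), 0]
  [0, 0, exp(-5*t)]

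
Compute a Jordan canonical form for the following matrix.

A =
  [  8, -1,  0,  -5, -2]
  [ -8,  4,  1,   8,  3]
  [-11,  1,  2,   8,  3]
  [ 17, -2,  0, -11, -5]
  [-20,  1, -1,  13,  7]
J_3(2) ⊕ J_2(2)

The characteristic polynomial is
  det(x·I − A) = x^5 - 10*x^4 + 40*x^3 - 80*x^2 + 80*x - 32 = (x - 2)^5

Eigenvalues and multiplicities (the geometric multiplicity of λ is n − rank(A − λI), which equals the number of Jordan blocks for λ):
  λ = 2: algebraic multiplicity = 5, geometric multiplicity = 2

Determining the block sizes for each eigenvalue:
  λ = 2: with am = 5 and gm = 2, the partition is not yet determined (e.g. several partitions of 5 into 2 parts exist). Let N = A − (2)·I. Computing rank(N^1) = 3, rank(N^2) = 1, rank(N^3) = 0; the number of blocks of size ≥ j is rank(N^{j−1}) − rank(N^j), giving [2, 2, 1]. So we have 1 block(s) of size 3, 1 block(s) of size 2 → block sizes [3, 2]

Assembling the blocks gives a Jordan form
J =
  [2, 1, 0, 0, 0]
  [0, 2, 1, 0, 0]
  [0, 0, 2, 0, 0]
  [0, 0, 0, 2, 1]
  [0, 0, 0, 0, 2]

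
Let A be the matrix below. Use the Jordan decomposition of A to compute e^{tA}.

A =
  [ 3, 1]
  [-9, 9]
e^{tA} =
  [-3*t*exp(6*t) + exp(6*t), t*exp(6*t)]
  [-9*t*exp(6*t), 3*t*exp(6*t) + exp(6*t)]

Strategy: write A = P · J · P⁻¹ where J is a Jordan canonical form, so e^{tA} = P · e^{tJ} · P⁻¹, and e^{tJ} can be computed block-by-block.

A has Jordan form
J =
  [6, 1]
  [0, 6]
(up to reordering of blocks).

Per-block formulas:
  For a 2×2 Jordan block J_2(6): exp(t · J_2(6)) = e^(6t)·(I + t·N), where N is the 2×2 nilpotent shift.

After assembling e^{tJ} and conjugating by P, we get:

e^{tA} =
  [-3*t*exp(6*t) + exp(6*t), t*exp(6*t)]
  [-9*t*exp(6*t), 3*t*exp(6*t) + exp(6*t)]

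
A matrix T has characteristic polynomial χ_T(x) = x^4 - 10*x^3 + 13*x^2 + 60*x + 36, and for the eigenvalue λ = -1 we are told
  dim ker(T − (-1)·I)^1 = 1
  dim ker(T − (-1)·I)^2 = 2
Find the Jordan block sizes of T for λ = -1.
Block sizes for λ = -1: [2]

From the dimensions of kernels of powers, the number of Jordan blocks of size at least j is d_j − d_{j−1} where d_j = dim ker(N^j) (with d_0 = 0). Computing the differences gives [1, 1].
The number of blocks of size exactly k is (#blocks of size ≥ k) − (#blocks of size ≥ k + 1), so the partition is: 1 block(s) of size 2.
In nonincreasing order the block sizes are [2].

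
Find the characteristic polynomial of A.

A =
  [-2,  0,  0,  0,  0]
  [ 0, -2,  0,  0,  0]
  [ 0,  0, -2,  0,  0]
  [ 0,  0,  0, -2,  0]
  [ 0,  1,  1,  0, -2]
x^5 + 10*x^4 + 40*x^3 + 80*x^2 + 80*x + 32

Expanding det(x·I − A) (e.g. by cofactor expansion or by noting that A is similar to its Jordan form J, which has the same characteristic polynomial as A) gives
  χ_A(x) = x^5 + 10*x^4 + 40*x^3 + 80*x^2 + 80*x + 32
which factors as (x + 2)^5. The eigenvalues (with algebraic multiplicities) are λ = -2 with multiplicity 5.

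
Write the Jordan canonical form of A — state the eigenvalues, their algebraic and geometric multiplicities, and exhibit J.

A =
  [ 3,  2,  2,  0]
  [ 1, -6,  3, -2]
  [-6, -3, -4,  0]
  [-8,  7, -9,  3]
J_3(-1) ⊕ J_1(-1)

The characteristic polynomial is
  det(x·I − A) = x^4 + 4*x^3 + 6*x^2 + 4*x + 1 = (x + 1)^4

Eigenvalues and multiplicities (the geometric multiplicity of λ is n − rank(A − λI), which equals the number of Jordan blocks for λ):
  λ = -1: algebraic multiplicity = 4, geometric multiplicity = 2

Determining the block sizes for each eigenvalue:
  λ = -1: with am = 4 and gm = 2, the partition is not yet determined (e.g. several partitions of 4 into 2 parts exist). Let N = A − (-1)·I. Computing rank(N^1) = 2, rank(N^2) = 1, rank(N^3) = 0; the number of blocks of size ≥ j is rank(N^{j−1}) − rank(N^j), giving [2, 1, 1]. So we have 1 block(s) of size 3, 1 block(s) of size 1 → block sizes [3, 1]

Assembling the blocks gives a Jordan form
J =
  [-1,  1,  0,  0]
  [ 0, -1,  1,  0]
  [ 0,  0, -1,  0]
  [ 0,  0,  0, -1]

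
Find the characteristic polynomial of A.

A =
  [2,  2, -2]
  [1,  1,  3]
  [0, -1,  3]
x^3 - 6*x^2 + 12*x - 8

Expanding det(x·I − A) (e.g. by cofactor expansion or by noting that A is similar to its Jordan form J, which has the same characteristic polynomial as A) gives
  χ_A(x) = x^3 - 6*x^2 + 12*x - 8
which factors as (x - 2)^3. The eigenvalues (with algebraic multiplicities) are λ = 2 with multiplicity 3.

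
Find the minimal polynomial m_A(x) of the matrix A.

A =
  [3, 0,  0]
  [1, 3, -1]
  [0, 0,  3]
x^2 - 6*x + 9

The characteristic polynomial is χ_A(x) = (x - 3)^3, so the eigenvalues are known. The minimal polynomial is
  m_A(x) = Π_λ (x − λ)^{k_λ}
where k_λ is the size of the *largest* Jordan block for λ (equivalently, the smallest k with (A − λI)^k v = 0 for every generalised eigenvector v of λ).

  λ = 3: largest Jordan block has size 2, contributing (x − 3)^2

So m_A(x) = (x - 3)^2 = x^2 - 6*x + 9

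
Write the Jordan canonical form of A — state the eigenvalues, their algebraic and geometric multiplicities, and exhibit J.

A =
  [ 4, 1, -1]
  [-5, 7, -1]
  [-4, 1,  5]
J_2(5) ⊕ J_1(6)

The characteristic polynomial is
  det(x·I − A) = x^3 - 16*x^2 + 85*x - 150 = (x - 6)*(x - 5)^2

Eigenvalues and multiplicities (the geometric multiplicity of λ is n − rank(A − λI), which equals the number of Jordan blocks for λ):
  λ = 5: algebraic multiplicity = 2, geometric multiplicity = 1
  λ = 6: algebraic multiplicity = 1, geometric multiplicity = 1

Determining the block sizes for each eigenvalue:
  λ = 5: one block (gm = 1), so the single block has size am = 2 → block sizes [2]
  λ = 6: one block (gm = 1), so the single block has size am = 1 → block sizes [1]

Assembling the blocks gives a Jordan form
J =
  [5, 1, 0]
  [0, 5, 0]
  [0, 0, 6]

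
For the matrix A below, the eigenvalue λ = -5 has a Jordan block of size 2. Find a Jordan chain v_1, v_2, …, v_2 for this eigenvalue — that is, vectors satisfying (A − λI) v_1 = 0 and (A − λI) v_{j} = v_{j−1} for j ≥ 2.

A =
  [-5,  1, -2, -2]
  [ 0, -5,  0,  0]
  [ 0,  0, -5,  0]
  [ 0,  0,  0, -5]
A Jordan chain for λ = -5 of length 2:
v_1 = (1, 0, 0, 0)ᵀ
v_2 = (0, 1, 0, 0)ᵀ

Let N = A − (-5)·I. We want v_2 with N^2 v_2 = 0 but N^1 v_2 ≠ 0; then v_{j-1} := N · v_j for j = 2, …, 2.

Pick v_2 = (0, 1, 0, 0)ᵀ.
Then v_1 = N · v_2 = (1, 0, 0, 0)ᵀ.

Sanity check: (A − (-5)·I) v_1 = (0, 0, 0, 0)ᵀ = 0. ✓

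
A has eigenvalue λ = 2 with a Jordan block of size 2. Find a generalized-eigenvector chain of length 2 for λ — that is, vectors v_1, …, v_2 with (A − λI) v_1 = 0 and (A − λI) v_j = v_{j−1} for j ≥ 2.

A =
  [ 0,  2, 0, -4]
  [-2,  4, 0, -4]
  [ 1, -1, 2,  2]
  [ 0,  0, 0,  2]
A Jordan chain for λ = 2 of length 2:
v_1 = (-2, -2, 1, 0)ᵀ
v_2 = (1, 0, 0, 0)ᵀ

Let N = A − (2)·I. We want v_2 with N^2 v_2 = 0 but N^1 v_2 ≠ 0; then v_{j-1} := N · v_j for j = 2, …, 2.

Pick v_2 = (1, 0, 0, 0)ᵀ.
Then v_1 = N · v_2 = (-2, -2, 1, 0)ᵀ.

Sanity check: (A − (2)·I) v_1 = (0, 0, 0, 0)ᵀ = 0. ✓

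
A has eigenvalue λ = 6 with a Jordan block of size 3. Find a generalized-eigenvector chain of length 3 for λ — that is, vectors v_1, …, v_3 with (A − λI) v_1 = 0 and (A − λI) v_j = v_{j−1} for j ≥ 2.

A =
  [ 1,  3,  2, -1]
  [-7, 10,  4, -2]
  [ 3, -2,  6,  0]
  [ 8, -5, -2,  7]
A Jordan chain for λ = 6 of length 3:
v_1 = (2, 3, -1, -3)ᵀ
v_2 = (-5, -7, 3, 8)ᵀ
v_3 = (1, 0, 0, 0)ᵀ

Let N = A − (6)·I. We want v_3 with N^3 v_3 = 0 but N^2 v_3 ≠ 0; then v_{j-1} := N · v_j for j = 3, …, 2.

Pick v_3 = (1, 0, 0, 0)ᵀ.
Then v_2 = N · v_3 = (-5, -7, 3, 8)ᵀ.
Then v_1 = N · v_2 = (2, 3, -1, -3)ᵀ.

Sanity check: (A − (6)·I) v_1 = (0, 0, 0, 0)ᵀ = 0. ✓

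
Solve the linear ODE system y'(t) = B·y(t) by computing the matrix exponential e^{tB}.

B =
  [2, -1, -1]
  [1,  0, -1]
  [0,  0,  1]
e^{tB} =
  [t*exp(t) + exp(t), -t*exp(t), -t*exp(t)]
  [t*exp(t), -t*exp(t) + exp(t), -t*exp(t)]
  [0, 0, exp(t)]

Strategy: write B = P · J · P⁻¹ where J is a Jordan canonical form, so e^{tB} = P · e^{tJ} · P⁻¹, and e^{tJ} can be computed block-by-block.

B has Jordan form
J =
  [1, 1, 0]
  [0, 1, 0]
  [0, 0, 1]
(up to reordering of blocks).

Per-block formulas:
  For a 1×1 block at λ = 1: exp(t · [1]) = [e^(1t)].
  For a 2×2 Jordan block J_2(1): exp(t · J_2(1)) = e^(1t)·(I + t·N), where N is the 2×2 nilpotent shift.

After assembling e^{tJ} and conjugating by P, we get:

e^{tB} =
  [t*exp(t) + exp(t), -t*exp(t), -t*exp(t)]
  [t*exp(t), -t*exp(t) + exp(t), -t*exp(t)]
  [0, 0, exp(t)]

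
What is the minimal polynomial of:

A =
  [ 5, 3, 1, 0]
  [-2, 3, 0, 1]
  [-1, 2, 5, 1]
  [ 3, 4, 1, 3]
x^3 - 12*x^2 + 48*x - 64

The characteristic polynomial is χ_A(x) = (x - 4)^4, so the eigenvalues are known. The minimal polynomial is
  m_A(x) = Π_λ (x − λ)^{k_λ}
where k_λ is the size of the *largest* Jordan block for λ (equivalently, the smallest k with (A − λI)^k v = 0 for every generalised eigenvector v of λ).

  λ = 4: largest Jordan block has size 3, contributing (x − 4)^3

So m_A(x) = (x - 4)^3 = x^3 - 12*x^2 + 48*x - 64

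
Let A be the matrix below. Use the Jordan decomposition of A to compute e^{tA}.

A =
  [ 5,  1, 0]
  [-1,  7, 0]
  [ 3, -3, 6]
e^{tA} =
  [-t*exp(6*t) + exp(6*t), t*exp(6*t), 0]
  [-t*exp(6*t), t*exp(6*t) + exp(6*t), 0]
  [3*t*exp(6*t), -3*t*exp(6*t), exp(6*t)]

Strategy: write A = P · J · P⁻¹ where J is a Jordan canonical form, so e^{tA} = P · e^{tJ} · P⁻¹, and e^{tJ} can be computed block-by-block.

A has Jordan form
J =
  [6, 1, 0]
  [0, 6, 0]
  [0, 0, 6]
(up to reordering of blocks).

Per-block formulas:
  For a 1×1 block at λ = 6: exp(t · [6]) = [e^(6t)].
  For a 2×2 Jordan block J_2(6): exp(t · J_2(6)) = e^(6t)·(I + t·N), where N is the 2×2 nilpotent shift.

After assembling e^{tJ} and conjugating by P, we get:

e^{tA} =
  [-t*exp(6*t) + exp(6*t), t*exp(6*t), 0]
  [-t*exp(6*t), t*exp(6*t) + exp(6*t), 0]
  [3*t*exp(6*t), -3*t*exp(6*t), exp(6*t)]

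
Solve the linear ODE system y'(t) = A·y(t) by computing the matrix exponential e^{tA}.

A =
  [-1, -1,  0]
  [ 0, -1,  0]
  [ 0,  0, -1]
e^{tA} =
  [exp(-t), -t*exp(-t), 0]
  [0, exp(-t), 0]
  [0, 0, exp(-t)]

Strategy: write A = P · J · P⁻¹ where J is a Jordan canonical form, so e^{tA} = P · e^{tJ} · P⁻¹, and e^{tJ} can be computed block-by-block.

A has Jordan form
J =
  [-1,  1,  0]
  [ 0, -1,  0]
  [ 0,  0, -1]
(up to reordering of blocks).

Per-block formulas:
  For a 2×2 Jordan block J_2(-1): exp(t · J_2(-1)) = e^(-1t)·(I + t·N), where N is the 2×2 nilpotent shift.
  For a 1×1 block at λ = -1: exp(t · [-1]) = [e^(-1t)].

After assembling e^{tJ} and conjugating by P, we get:

e^{tA} =
  [exp(-t), -t*exp(-t), 0]
  [0, exp(-t), 0]
  [0, 0, exp(-t)]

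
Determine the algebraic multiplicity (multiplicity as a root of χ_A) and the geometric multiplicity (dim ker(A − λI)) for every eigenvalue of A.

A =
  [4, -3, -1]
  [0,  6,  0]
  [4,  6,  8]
λ = 6: alg = 3, geom = 2

Step 1 — factor the characteristic polynomial to read off the algebraic multiplicities:
  χ_A(x) = (x - 6)^3

Step 2 — compute geometric multiplicities via the rank-nullity identity g(λ) = n − rank(A − λI):
  rank(A − (6)·I) = 1, so dim ker(A − (6)·I) = n − 1 = 2

Summary:
  λ = 6: algebraic multiplicity = 3, geometric multiplicity = 2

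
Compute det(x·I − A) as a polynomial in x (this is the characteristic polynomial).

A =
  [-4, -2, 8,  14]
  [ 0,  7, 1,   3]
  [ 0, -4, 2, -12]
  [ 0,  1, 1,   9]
x^4 - 14*x^3 + 36*x^2 + 216*x - 864

Expanding det(x·I − A) (e.g. by cofactor expansion or by noting that A is similar to its Jordan form J, which has the same characteristic polynomial as A) gives
  χ_A(x) = x^4 - 14*x^3 + 36*x^2 + 216*x - 864
which factors as (x - 6)^3*(x + 4). The eigenvalues (with algebraic multiplicities) are λ = -4 with multiplicity 1, λ = 6 with multiplicity 3.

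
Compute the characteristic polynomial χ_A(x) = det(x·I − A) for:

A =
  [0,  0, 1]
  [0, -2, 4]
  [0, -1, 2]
x^3

Expanding det(x·I − A) (e.g. by cofactor expansion or by noting that A is similar to its Jordan form J, which has the same characteristic polynomial as A) gives
  χ_A(x) = x^3
which factors as x^3. The eigenvalues (with algebraic multiplicities) are λ = 0 with multiplicity 3.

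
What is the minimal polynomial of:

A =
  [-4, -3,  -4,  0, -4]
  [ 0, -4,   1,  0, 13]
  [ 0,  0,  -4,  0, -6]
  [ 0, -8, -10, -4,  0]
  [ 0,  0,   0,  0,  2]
x^4 + 10*x^3 + 24*x^2 - 32*x - 128

The characteristic polynomial is χ_A(x) = (x - 2)*(x + 4)^4, so the eigenvalues are known. The minimal polynomial is
  m_A(x) = Π_λ (x − λ)^{k_λ}
where k_λ is the size of the *largest* Jordan block for λ (equivalently, the smallest k with (A − λI)^k v = 0 for every generalised eigenvector v of λ).

  λ = -4: largest Jordan block has size 3, contributing (x + 4)^3
  λ = 2: largest Jordan block has size 1, contributing (x − 2)

So m_A(x) = (x - 2)*(x + 4)^3 = x^4 + 10*x^3 + 24*x^2 - 32*x - 128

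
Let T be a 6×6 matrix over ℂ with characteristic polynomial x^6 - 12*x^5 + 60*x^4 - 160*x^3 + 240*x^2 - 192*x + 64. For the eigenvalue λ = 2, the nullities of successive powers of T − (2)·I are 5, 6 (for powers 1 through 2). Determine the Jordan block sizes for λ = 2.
Block sizes for λ = 2: [2, 1, 1, 1, 1]

From the dimensions of kernels of powers, the number of Jordan blocks of size at least j is d_j − d_{j−1} where d_j = dim ker(N^j) (with d_0 = 0). Computing the differences gives [5, 1].
The number of blocks of size exactly k is (#blocks of size ≥ k) − (#blocks of size ≥ k + 1), so the partition is: 4 block(s) of size 1, 1 block(s) of size 2.
In nonincreasing order the block sizes are [2, 1, 1, 1, 1].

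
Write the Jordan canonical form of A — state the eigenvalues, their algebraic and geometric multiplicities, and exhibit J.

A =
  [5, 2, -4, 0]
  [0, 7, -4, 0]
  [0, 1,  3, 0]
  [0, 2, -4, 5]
J_2(5) ⊕ J_1(5) ⊕ J_1(5)

The characteristic polynomial is
  det(x·I − A) = x^4 - 20*x^3 + 150*x^2 - 500*x + 625 = (x - 5)^4

Eigenvalues and multiplicities (the geometric multiplicity of λ is n − rank(A − λI), which equals the number of Jordan blocks for λ):
  λ = 5: algebraic multiplicity = 4, geometric multiplicity = 3

Determining the block sizes for each eigenvalue:
  λ = 5: 3 blocks summing to 4 forces exactly one block of size 2 and the rest size 1 → block sizes [2, 1, 1]

Assembling the blocks gives a Jordan form
J =
  [5, 1, 0, 0]
  [0, 5, 0, 0]
  [0, 0, 5, 0]
  [0, 0, 0, 5]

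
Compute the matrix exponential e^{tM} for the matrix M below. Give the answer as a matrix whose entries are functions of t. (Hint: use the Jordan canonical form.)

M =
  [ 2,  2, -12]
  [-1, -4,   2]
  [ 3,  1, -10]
e^{tM} =
  [-t^2*exp(-4*t) + 6*t*exp(-4*t) + exp(-4*t), 2*t*exp(-4*t), 2*t^2*exp(-4*t) - 12*t*exp(-4*t)]
  [-t*exp(-4*t), exp(-4*t), 2*t*exp(-4*t)]
  [-t^2*exp(-4*t)/2 + 3*t*exp(-4*t), t*exp(-4*t), t^2*exp(-4*t) - 6*t*exp(-4*t) + exp(-4*t)]

Strategy: write M = P · J · P⁻¹ where J is a Jordan canonical form, so e^{tM} = P · e^{tJ} · P⁻¹, and e^{tJ} can be computed block-by-block.

M has Jordan form
J =
  [-4,  1,  0]
  [ 0, -4,  1]
  [ 0,  0, -4]
(up to reordering of blocks).

Per-block formulas:
  For a 3×3 Jordan block J_3(-4): exp(t · J_3(-4)) = e^(-4t)·(I + t·N + (t^2/2)·N^2), where N is the 3×3 nilpotent shift.

After assembling e^{tJ} and conjugating by P, we get:

e^{tM} =
  [-t^2*exp(-4*t) + 6*t*exp(-4*t) + exp(-4*t), 2*t*exp(-4*t), 2*t^2*exp(-4*t) - 12*t*exp(-4*t)]
  [-t*exp(-4*t), exp(-4*t), 2*t*exp(-4*t)]
  [-t^2*exp(-4*t)/2 + 3*t*exp(-4*t), t*exp(-4*t), t^2*exp(-4*t) - 6*t*exp(-4*t) + exp(-4*t)]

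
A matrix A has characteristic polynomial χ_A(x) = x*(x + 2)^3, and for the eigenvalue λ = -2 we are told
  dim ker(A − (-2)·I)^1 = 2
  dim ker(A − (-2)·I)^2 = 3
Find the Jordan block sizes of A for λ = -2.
Block sizes for λ = -2: [2, 1]

From the dimensions of kernels of powers, the number of Jordan blocks of size at least j is d_j − d_{j−1} where d_j = dim ker(N^j) (with d_0 = 0). Computing the differences gives [2, 1].
The number of blocks of size exactly k is (#blocks of size ≥ k) − (#blocks of size ≥ k + 1), so the partition is: 1 block(s) of size 1, 1 block(s) of size 2.
In nonincreasing order the block sizes are [2, 1].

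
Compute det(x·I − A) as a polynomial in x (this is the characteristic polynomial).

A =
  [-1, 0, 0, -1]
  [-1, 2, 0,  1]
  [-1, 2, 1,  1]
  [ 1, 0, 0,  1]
x^4 - 3*x^3 + 2*x^2

Expanding det(x·I − A) (e.g. by cofactor expansion or by noting that A is similar to its Jordan form J, which has the same characteristic polynomial as A) gives
  χ_A(x) = x^4 - 3*x^3 + 2*x^2
which factors as x^2*(x - 2)*(x - 1). The eigenvalues (with algebraic multiplicities) are λ = 0 with multiplicity 2, λ = 1 with multiplicity 1, λ = 2 with multiplicity 1.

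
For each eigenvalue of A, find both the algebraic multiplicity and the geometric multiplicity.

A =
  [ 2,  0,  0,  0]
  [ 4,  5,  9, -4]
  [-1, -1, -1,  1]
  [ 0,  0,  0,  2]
λ = 2: alg = 4, geom = 2

Step 1 — factor the characteristic polynomial to read off the algebraic multiplicities:
  χ_A(x) = (x - 2)^4

Step 2 — compute geometric multiplicities via the rank-nullity identity g(λ) = n − rank(A − λI):
  rank(A − (2)·I) = 2, so dim ker(A − (2)·I) = n − 2 = 2

Summary:
  λ = 2: algebraic multiplicity = 4, geometric multiplicity = 2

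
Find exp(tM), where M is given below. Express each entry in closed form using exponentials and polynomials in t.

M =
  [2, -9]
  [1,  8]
e^{tM} =
  [-3*t*exp(5*t) + exp(5*t), -9*t*exp(5*t)]
  [t*exp(5*t), 3*t*exp(5*t) + exp(5*t)]

Strategy: write M = P · J · P⁻¹ where J is a Jordan canonical form, so e^{tM} = P · e^{tJ} · P⁻¹, and e^{tJ} can be computed block-by-block.

M has Jordan form
J =
  [5, 1]
  [0, 5]
(up to reordering of blocks).

Per-block formulas:
  For a 2×2 Jordan block J_2(5): exp(t · J_2(5)) = e^(5t)·(I + t·N), where N is the 2×2 nilpotent shift.

After assembling e^{tJ} and conjugating by P, we get:

e^{tM} =
  [-3*t*exp(5*t) + exp(5*t), -9*t*exp(5*t)]
  [t*exp(5*t), 3*t*exp(5*t) + exp(5*t)]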